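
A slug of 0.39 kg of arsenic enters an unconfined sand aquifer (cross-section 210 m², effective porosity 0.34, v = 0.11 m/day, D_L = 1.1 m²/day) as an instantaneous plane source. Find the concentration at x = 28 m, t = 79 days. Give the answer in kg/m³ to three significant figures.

5.65e-05 kg/m³

For an instantaneous plane source, C(x,t) = M/(n_e·A·√(4πDt)) · exp(−(x−vt)²/(4Dt)), with n_e·A the pore (flow) area.
Plume center vt = 0.11 × 79 = 8.69 m, so the well at 28 m is 19.31 m downgradient of the peak.
√(4πDt) = 33.05 m, giving peak height M/(n_e·A·√(4πDt)) = 0.39/(0.34 × 210 × 33.05) = 0.0001653 kg/m³.
(x−vt)²/(4Dt) = (19.31)²/(4 × 1.1 × 79) = 1.073; exp(−1.073) = 0.3420.
C = 0.0001653 × 0.3420 = 5.65e-05 kg/m³.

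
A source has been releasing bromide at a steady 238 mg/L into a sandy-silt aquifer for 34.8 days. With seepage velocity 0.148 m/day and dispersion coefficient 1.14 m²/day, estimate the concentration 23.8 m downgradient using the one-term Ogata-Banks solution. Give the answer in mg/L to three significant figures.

For a continuous step input, C/C₀ ≈ ½·erfc((x−vt)/(2√(Dt))).
vt = 0.148 × 34.8 = 5.1504 m and 2√(Dt) = 2√(1.14 × 34.8) = 12.60 m.
Argument (x−vt)/(2√(Dt)) = (23.8 − 5.1504)/12.60 = 1.480; ½·erfc(1.480) = 0.01817.
C = 238 × 0.01817 = 4.32 mg/L.

4.32 mg/L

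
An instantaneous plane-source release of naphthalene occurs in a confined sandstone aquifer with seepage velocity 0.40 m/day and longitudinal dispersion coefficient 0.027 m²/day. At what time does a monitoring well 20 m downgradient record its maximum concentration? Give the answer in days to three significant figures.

49.8 days

For the 1D instantaneous-source solution, setting ∂C/∂t = 0 at fixed x gives v²t² + 2Dt − x² = 0, so t = (√(D² + v²x²) − D)/v².
√(D² + v²x²) = √(0.027² + 0.40² × 20²) = 8.000; v² = 0.16.
t = (8.000 − 0.027)/0.16 = 49.8 days (vs. the pure-advection estimate x/v = 50.0 d).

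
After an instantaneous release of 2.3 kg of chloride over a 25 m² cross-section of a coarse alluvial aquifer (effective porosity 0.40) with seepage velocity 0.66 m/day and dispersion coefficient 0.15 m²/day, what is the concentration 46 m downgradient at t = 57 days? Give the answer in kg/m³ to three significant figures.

0.00285 kg/m³

For an instantaneous plane source, C(x,t) = M/(n_e·A·√(4πDt)) · exp(−(x−vt)²/(4Dt)), with n_e·A the pore (flow) area.
Plume center vt = 0.66 × 57 = 37.62 m, so the well at 46 m is 8.38 m downgradient of the peak.
√(4πDt) = 10.37 m, giving peak height M/(n_e·A·√(4πDt)) = 2.3/(0.40 × 25 × 10.37) = 0.02218 kg/m³.
(x−vt)²/(4Dt) = (8.38)²/(4 × 0.15 × 57) = 2.053; exp(−2.053) = 0.1283.
C = 0.02218 × 0.1283 = 0.00285 kg/m³.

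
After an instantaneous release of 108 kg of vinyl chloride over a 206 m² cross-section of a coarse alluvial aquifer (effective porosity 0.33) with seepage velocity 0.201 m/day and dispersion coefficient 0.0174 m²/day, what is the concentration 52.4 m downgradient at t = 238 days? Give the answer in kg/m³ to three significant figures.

0.0627 kg/m³

For an instantaneous plane source, C(x,t) = M/(n_e·A·√(4πDt)) · exp(−(x−vt)²/(4Dt)), with n_e·A the pore (flow) area.
Plume center vt = 0.201 × 238 = 47.838 m, so the well at 52.4 m is 4.562 m downgradient of the peak.
√(4πDt) = 7.214 m, giving peak height M/(n_e·A·√(4πDt)) = 108/(0.33 × 206 × 7.214) = 0.2202 kg/m³.
(x−vt)²/(4Dt) = (4.562)²/(4 × 0.0174 × 238) = 1.256; exp(−1.256) = 0.2848.
C = 0.2202 × 0.2848 = 0.0627 kg/m³.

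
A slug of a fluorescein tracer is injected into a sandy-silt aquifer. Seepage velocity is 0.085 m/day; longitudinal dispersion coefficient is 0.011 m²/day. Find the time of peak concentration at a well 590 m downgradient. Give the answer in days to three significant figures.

6940 days

For the 1D instantaneous-source solution, setting ∂C/∂t = 0 at fixed x gives v²t² + 2Dt − x² = 0, so t = (√(D² + v²x²) − D)/v².
√(D² + v²x²) = √(0.011² + 0.085² × 590²) = 50.15; v² = 0.007225.
t = (50.15 − 0.011)/0.007225 = 6940 days (vs. the pure-advection estimate x/v = 6940 d).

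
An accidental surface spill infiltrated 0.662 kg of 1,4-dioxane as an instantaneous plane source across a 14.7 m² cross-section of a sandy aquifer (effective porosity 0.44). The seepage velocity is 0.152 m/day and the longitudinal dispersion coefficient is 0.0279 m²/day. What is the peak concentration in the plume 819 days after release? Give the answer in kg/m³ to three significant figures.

The peak of an instantaneous 1D plume sits at x = vt; there the Gaussian factor is 1 and C_max = M/(n_e·A·√(4πDt)), where n_e·A is the pore area the mass is dissolved in.
√(4πDt) = √(4π × 0.0279 × 819) = 16.95 m, so C_max = 0.662/(0.44 × 14.7 × 16.95) = 0.00604 kg/m³.

0.00604 kg/m³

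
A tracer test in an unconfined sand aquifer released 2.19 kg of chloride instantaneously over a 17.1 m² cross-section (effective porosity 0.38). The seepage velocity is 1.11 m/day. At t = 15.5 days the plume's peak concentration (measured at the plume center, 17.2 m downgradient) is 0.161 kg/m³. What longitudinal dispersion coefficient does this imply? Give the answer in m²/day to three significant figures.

0.0225 m²/day

At the plume center C_max = M/(n_e·A·√(4πDt)), so D = M²/(4πt·(n_e·A·C_max)²).
n_e·A·C_max = 0.38 × 17.1 × 0.161 = 1.046 kg/m.
D = 2.19²/(4π × 15.5 × 1.046²) = 0.0225 m²/day.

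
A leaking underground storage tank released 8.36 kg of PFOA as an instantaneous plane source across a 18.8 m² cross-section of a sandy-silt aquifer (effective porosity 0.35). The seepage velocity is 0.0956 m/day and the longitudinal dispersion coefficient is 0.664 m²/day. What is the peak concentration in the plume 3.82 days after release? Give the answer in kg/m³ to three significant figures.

0.225 kg/m³

The peak of an instantaneous 1D plume sits at x = vt; there the Gaussian factor is 1 and C_max = M/(n_e·A·√(4πDt)), where n_e·A is the pore area the mass is dissolved in.
√(4πDt) = √(4π × 0.664 × 3.82) = 5.646 m, so C_max = 8.36/(0.35 × 18.8 × 5.646) = 0.225 kg/m³.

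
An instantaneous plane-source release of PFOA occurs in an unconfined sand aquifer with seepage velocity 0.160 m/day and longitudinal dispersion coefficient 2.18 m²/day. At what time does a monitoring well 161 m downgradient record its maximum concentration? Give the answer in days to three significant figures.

925 days

For the 1D instantaneous-source solution, setting ∂C/∂t = 0 at fixed x gives v²t² + 2Dt − x² = 0, so t = (√(D² + v²x²) − D)/v².
√(D² + v²x²) = √(2.18² + 0.160² × 161²) = 25.85; v² = 0.0256.
t = (25.85 − 2.18)/0.0256 = 925 days (vs. the pure-advection estimate x/v = 1010 d).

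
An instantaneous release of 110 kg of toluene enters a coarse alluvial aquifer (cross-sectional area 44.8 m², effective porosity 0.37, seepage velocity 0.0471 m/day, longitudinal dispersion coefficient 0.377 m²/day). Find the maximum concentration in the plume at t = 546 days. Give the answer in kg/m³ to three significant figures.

0.130 kg/m³

The peak of an instantaneous 1D plume sits at x = vt; there the Gaussian factor is 1 and C_max = M/(n_e·A·√(4πDt)), where n_e·A is the pore area the mass is dissolved in.
√(4πDt) = √(4π × 0.377 × 546) = 50.86 m, so C_max = 110/(0.37 × 44.8 × 50.86) = 0.130 kg/m³.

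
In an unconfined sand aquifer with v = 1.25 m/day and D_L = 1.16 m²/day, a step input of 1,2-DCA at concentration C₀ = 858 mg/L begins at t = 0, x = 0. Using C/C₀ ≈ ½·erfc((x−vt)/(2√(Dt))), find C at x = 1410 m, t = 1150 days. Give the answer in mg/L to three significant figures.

For a continuous step input, C/C₀ ≈ ½·erfc((x−vt)/(2√(Dt))).
vt = 1.25 × 1150 = 1437.5 m and 2√(Dt) = 2√(1.16 × 1150) = 73.05 m.
Argument (x−vt)/(2√(Dt)) = (1410 − 1437.5)/73.05 = -0.3765; ½·erfc(-0.3765) = 0.7028.
C = 858 × 0.7028 = 603 mg/L.

603 mg/L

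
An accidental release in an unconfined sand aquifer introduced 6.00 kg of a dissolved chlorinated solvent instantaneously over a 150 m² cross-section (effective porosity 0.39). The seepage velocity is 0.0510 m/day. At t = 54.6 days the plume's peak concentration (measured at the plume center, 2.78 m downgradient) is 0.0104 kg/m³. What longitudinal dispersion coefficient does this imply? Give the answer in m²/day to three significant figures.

At the plume center C_max = M/(n_e·A·√(4πDt)), so D = M²/(4πt·(n_e·A·C_max)²).
n_e·A·C_max = 0.39 × 150 × 0.0104 = 0.6084 kg/m.
D = 6.00²/(4π × 54.6 × 0.6084²) = 0.142 m²/day.

0.142 m²/day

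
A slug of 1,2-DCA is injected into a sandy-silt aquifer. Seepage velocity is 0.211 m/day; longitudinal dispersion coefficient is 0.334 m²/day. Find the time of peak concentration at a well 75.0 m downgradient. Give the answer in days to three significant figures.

348 days

For the 1D instantaneous-source solution, setting ∂C/∂t = 0 at fixed x gives v²t² + 2Dt − x² = 0, so t = (√(D² + v²x²) − D)/v².
√(D² + v²x²) = √(0.334² + 0.211² × 75.0²) = 15.83; v² = 0.044521.
t = (15.83 − 0.334)/0.044521 = 348 days (vs. the pure-advection estimate x/v = 355 d).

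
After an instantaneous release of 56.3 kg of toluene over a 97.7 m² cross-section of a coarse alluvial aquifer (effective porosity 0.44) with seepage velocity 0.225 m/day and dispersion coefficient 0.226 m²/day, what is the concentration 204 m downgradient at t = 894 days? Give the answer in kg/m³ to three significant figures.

0.0257 kg/m³

For an instantaneous plane source, C(x,t) = M/(n_e·A·√(4πDt)) · exp(−(x−vt)²/(4Dt)), with n_e·A the pore (flow) area.
Plume center vt = 0.225 × 894 = 201.15 m, so the well at 204 m is 2.85 m downgradient of the peak.
√(4πDt) = 50.39 m, giving peak height M/(n_e·A·√(4πDt)) = 56.3/(0.44 × 97.7 × 50.39) = 0.02599 kg/m³.
(x−vt)²/(4Dt) = (2.85)²/(4 × 0.226 × 894) = 0.01005; exp(−0.01005) = 0.9900.
C = 0.02599 × 0.9900 = 0.0257 kg/m³.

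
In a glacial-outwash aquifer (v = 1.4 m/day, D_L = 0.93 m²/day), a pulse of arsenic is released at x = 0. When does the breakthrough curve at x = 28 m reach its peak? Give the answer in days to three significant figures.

For the 1D instantaneous-source solution, setting ∂C/∂t = 0 at fixed x gives v²t² + 2Dt − x² = 0, so t = (√(D² + v²x²) − D)/v².
√(D² + v²x²) = √(0.93² + 1.4² × 28²) = 39.21; v² = 1.96.
t = (39.21 − 0.93)/1.96 = 19.5 days (vs. the pure-advection estimate x/v = 20.0 d).

19.5 days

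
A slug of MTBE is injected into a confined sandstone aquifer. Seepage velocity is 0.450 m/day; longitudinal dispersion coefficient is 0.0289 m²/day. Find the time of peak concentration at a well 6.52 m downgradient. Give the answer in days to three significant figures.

14.3 days

For the 1D instantaneous-source solution, setting ∂C/∂t = 0 at fixed x gives v²t² + 2Dt − x² = 0, so t = (√(D² + v²x²) − D)/v².
√(D² + v²x²) = √(0.0289² + 0.450² × 6.52²) = 2.934; v² = 0.2025.
t = (2.934 − 0.0289)/0.2025 = 14.3 days (vs. the pure-advection estimate x/v = 14.5 d).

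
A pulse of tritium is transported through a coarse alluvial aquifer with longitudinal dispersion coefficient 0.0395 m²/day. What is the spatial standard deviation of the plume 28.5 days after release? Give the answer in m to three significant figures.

1.50 m

Dispersive spreading gives a Gaussian with σ² = 2Dt; advection only shifts the center.
σ = √(2 × 0.0395 × 28.5) = 1.50 m.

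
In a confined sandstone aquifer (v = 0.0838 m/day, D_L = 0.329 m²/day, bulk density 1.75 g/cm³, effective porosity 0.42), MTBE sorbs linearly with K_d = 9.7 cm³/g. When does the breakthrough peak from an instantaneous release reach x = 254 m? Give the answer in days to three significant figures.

Retardation factor R = 1 + ρ_b·K_d/n = 1 + 1.75 × 9.7/0.42 = 41.42.
Sorption retards both mechanisms: v_R = v/R = 0.002023 m/day, D_R = D/R = 0.007943 m²/day.
Peak time from v_R²t² + 2D_R t − x² = 0: t = (√(D_R² + v_R²x²) − D_R)/v_R².
√(D_R² + v_R²x²) = √(0.007943² + 0.002023² × 254²) = 0.5139; v_R² = 4.093e-06.
t = (0.5139 − 0.007943)/4.093e-06 = 124000 days.

124000 days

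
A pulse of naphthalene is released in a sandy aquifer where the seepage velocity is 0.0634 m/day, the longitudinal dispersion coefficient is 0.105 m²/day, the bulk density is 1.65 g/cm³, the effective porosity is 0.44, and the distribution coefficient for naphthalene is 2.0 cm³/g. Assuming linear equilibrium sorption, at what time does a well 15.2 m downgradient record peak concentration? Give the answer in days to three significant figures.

1830 days

Retardation factor R = 1 + ρ_b·K_d/n = 1 + 1.65 × 2.0/0.44 = 8.500.
Sorption retards both mechanisms: v_R = v/R = 0.007459 m/day, D_R = D/R = 0.01235 m²/day.
Peak time from v_R²t² + 2D_R t − x² = 0: t = (√(D_R² + v_R²x²) − D_R)/v_R².
√(D_R² + v_R²x²) = √(0.01235² + 0.007459² × 15.2²) = 0.1140; v_R² = 5.564e-05.
t = (0.1140 − 0.01235)/5.564e-05 = 1830 days.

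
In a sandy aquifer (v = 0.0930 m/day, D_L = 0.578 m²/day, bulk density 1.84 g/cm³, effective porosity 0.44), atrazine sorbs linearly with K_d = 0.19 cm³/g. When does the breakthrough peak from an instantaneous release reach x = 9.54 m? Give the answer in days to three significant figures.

Retardation factor R = 1 + ρ_b·K_d/n = 1 + 1.84 × 0.19/0.44 = 1.795.
Sorption retards both mechanisms: v_R = v/R = 0.05181 m/day, D_R = D/R = 0.3220 m²/day.
Peak time from v_R²t² + 2D_R t − x² = 0: t = (√(D_R² + v_R²x²) − D_R)/v_R².
√(D_R² + v_R²x²) = √(0.3220² + 0.05181² × 9.54²) = 0.5899; v_R² = 0.002684.
t = (0.5899 − 0.3220)/0.002684 = 99.8 days.

99.8 days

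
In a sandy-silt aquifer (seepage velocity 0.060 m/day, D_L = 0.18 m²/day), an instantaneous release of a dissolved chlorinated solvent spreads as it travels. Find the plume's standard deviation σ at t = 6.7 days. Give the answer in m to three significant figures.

Dispersive spreading gives a Gaussian with σ² = 2Dt; advection only shifts the center.
σ = √(2 × 0.18 × 6.7) = 1.55 m.

1.55 m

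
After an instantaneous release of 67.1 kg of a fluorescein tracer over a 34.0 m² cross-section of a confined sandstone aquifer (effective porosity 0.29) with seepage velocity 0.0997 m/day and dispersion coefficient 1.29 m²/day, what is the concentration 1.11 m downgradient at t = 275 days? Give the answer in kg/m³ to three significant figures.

0.0626 kg/m³

For an instantaneous plane source, C(x,t) = M/(n_e·A·√(4πDt)) · exp(−(x−vt)²/(4Dt)), with n_e·A the pore (flow) area.
Plume center vt = 0.0997 × 275 = 27.4175 m, so the well at 1.11 m is 26.3075 m upgradient of the peak.
√(4πDt) = 66.77 m, giving peak height M/(n_e·A·√(4πDt)) = 67.1/(0.29 × 34.0 × 66.77) = 0.1019 kg/m³.
(x−vt)²/(4Dt) = (-26.3075)²/(4 × 1.29 × 275) = 0.4877; exp(−0.4877) = 0.6140.
C = 0.1019 × 0.6140 = 0.0626 kg/m³.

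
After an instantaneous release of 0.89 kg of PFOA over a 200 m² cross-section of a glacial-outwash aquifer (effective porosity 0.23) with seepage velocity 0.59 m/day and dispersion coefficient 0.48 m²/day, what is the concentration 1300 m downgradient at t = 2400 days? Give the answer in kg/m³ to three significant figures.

For an instantaneous plane source, C(x,t) = M/(n_e·A·√(4πDt)) · exp(−(x−vt)²/(4Dt)), with n_e·A the pore (flow) area.
Plume center vt = 0.59 × 2400 = 1416 m, so the well at 1300 m is 116 m upgradient of the peak.
√(4πDt) = 120.3 m, giving peak height M/(n_e·A·√(4πDt)) = 0.89/(0.23 × 200 × 120.3) = 0.0001608 kg/m³.
(x−vt)²/(4Dt) = (-116)²/(4 × 0.48 × 2400) = 2.920; exp(−2.920) = 0.05393.
C = 0.0001608 × 0.05393 = 8.67e-06 kg/m³.

8.67e-06 kg/m³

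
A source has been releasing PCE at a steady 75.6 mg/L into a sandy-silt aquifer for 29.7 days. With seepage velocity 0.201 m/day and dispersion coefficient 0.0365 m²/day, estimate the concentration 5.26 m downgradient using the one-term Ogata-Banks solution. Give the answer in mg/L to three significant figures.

For a continuous step input, C/C₀ ≈ ½·erfc((x−vt)/(2√(Dt))).
vt = 0.201 × 29.7 = 5.9697 m and 2√(Dt) = 2√(0.0365 × 29.7) = 2.082 m.
Argument (x−vt)/(2√(Dt)) = (5.26 − 5.9697)/2.082 = -0.3409; ½·erfc(-0.3409) = 0.6851.
C = 75.6 × 0.6851 = 51.8 mg/L.

51.8 mg/L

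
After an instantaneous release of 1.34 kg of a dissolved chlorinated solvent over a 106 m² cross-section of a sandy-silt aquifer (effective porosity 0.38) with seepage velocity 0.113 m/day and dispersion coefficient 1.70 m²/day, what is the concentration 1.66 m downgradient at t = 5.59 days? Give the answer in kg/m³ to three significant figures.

0.00296 kg/m³

For an instantaneous plane source, C(x,t) = M/(n_e·A·√(4πDt)) · exp(−(x−vt)²/(4Dt)), with n_e·A the pore (flow) area.
Plume center vt = 0.113 × 5.59 = 0.63167 m, so the well at 1.66 m is 1.02833 m downgradient of the peak.
√(4πDt) = 10.93 m, giving peak height M/(n_e·A·√(4πDt)) = 1.34/(0.38 × 106 × 10.93) = 0.003044 kg/m³.
(x−vt)²/(4Dt) = (1.02833)²/(4 × 1.70 × 5.59) = 0.02782; exp(−0.02782) = 0.9726.
C = 0.003044 × 0.9726 = 0.00296 kg/m³.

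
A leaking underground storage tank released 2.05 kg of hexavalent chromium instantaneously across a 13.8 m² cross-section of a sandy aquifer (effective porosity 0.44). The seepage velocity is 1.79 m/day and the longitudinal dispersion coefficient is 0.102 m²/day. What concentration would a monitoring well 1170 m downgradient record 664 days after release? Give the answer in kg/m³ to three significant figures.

0.00324 kg/m³

For an instantaneous plane source, C(x,t) = M/(n_e·A·√(4πDt)) · exp(−(x−vt)²/(4Dt)), with n_e·A the pore (flow) area.
Plume center vt = 1.79 × 664 = 1188.56 m, so the well at 1170 m is 18.56 m upgradient of the peak.
√(4πDt) = 29.17 m, giving peak height M/(n_e·A·√(4πDt)) = 2.05/(0.44 × 13.8 × 29.17) = 0.01157 kg/m³.
(x−vt)²/(4Dt) = (-18.56)²/(4 × 0.102 × 664) = 1.272; exp(−1.272) = 0.2803.
C = 0.01157 × 0.2803 = 0.00324 kg/m³.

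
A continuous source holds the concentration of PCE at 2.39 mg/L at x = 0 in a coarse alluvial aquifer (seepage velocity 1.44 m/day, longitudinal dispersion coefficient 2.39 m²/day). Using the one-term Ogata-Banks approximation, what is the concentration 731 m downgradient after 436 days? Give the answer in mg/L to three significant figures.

0.0285 mg/L

For a continuous step input, C/C₀ ≈ ½·erfc((x−vt)/(2√(Dt))).
vt = 1.44 × 436 = 627.84 m and 2√(Dt) = 2√(2.39 × 436) = 64.56 m.
Argument (x−vt)/(2√(Dt)) = (731 − 627.84)/64.56 = 1.598; ½·erfc(1.598) = 0.01191.
C = 2.39 × 0.01191 = 0.0285 mg/L.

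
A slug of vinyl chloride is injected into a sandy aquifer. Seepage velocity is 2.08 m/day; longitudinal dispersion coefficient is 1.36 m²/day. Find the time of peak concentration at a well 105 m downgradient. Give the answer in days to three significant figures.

For the 1D instantaneous-source solution, setting ∂C/∂t = 0 at fixed x gives v²t² + 2Dt − x² = 0, so t = (√(D² + v²x²) − D)/v².
√(D² + v²x²) = √(1.36² + 2.08² × 105²) = 218.4; v² = 4.3264.
t = (218.4 − 1.36)/4.3264 = 50.2 days (vs. the pure-advection estimate x/v = 50.5 d).

50.2 days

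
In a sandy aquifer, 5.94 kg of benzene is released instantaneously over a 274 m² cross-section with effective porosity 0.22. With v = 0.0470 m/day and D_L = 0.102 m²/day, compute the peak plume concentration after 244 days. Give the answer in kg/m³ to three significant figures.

The peak of an instantaneous 1D plume sits at x = vt; there the Gaussian factor is 1 and C_max = M/(n_e·A·√(4πDt)), where n_e·A is the pore area the mass is dissolved in.
√(4πDt) = √(4π × 0.102 × 244) = 17.68 m, so C_max = 5.94/(0.22 × 274 × 17.68) = 0.00557 kg/m³.

0.00557 kg/m³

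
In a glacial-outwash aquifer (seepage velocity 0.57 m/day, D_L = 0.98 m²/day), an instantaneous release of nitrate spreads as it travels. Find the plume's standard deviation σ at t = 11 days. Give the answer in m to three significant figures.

4.64 m

Dispersive spreading gives a Gaussian with σ² = 2Dt; advection only shifts the center.
σ = √(2 × 0.98 × 11) = 4.64 m.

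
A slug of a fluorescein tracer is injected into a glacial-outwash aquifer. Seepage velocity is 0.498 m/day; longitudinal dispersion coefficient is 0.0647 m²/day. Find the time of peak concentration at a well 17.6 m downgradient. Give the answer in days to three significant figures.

For the 1D instantaneous-source solution, setting ∂C/∂t = 0 at fixed x gives v²t² + 2Dt − x² = 0, so t = (√(D² + v²x²) − D)/v².
√(D² + v²x²) = √(0.0647² + 0.498² × 17.6²) = 8.765; v² = 0.248004.
t = (8.765 − 0.0647)/0.248004 = 35.1 days (vs. the pure-advection estimate x/v = 35.3 d).

35.1 days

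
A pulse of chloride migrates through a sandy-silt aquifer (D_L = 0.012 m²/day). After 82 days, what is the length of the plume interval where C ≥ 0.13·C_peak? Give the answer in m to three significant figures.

The plume is Gaussian with σ = √(2Dt) = √(2 × 0.012 × 82) = 1.403 m.
C/C_peak = exp(−Δx²/(2σ²)) = 0.13 ⇒ Δx = σ·√(−2 ln 0.13) = 1.403 × 2.020 = 2.834 m.
Width = 2Δx = 5.67 m.

5.67 m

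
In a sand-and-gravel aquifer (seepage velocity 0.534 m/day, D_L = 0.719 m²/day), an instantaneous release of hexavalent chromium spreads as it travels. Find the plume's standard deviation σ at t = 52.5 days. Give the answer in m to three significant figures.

Dispersive spreading gives a Gaussian with σ² = 2Dt; advection only shifts the center.
σ = √(2 × 0.719 × 52.5) = 8.69 m.

8.69 m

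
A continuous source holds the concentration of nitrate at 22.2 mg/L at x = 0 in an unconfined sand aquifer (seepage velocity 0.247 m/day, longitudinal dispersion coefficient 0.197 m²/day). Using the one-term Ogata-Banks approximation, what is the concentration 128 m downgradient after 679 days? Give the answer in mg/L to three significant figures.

22.0 mg/L

For a continuous step input, C/C₀ ≈ ½·erfc((x−vt)/(2√(Dt))).
vt = 0.247 × 679 = 167.713 m and 2√(Dt) = 2√(0.197 × 679) = 23.13 m.
Argument (x−vt)/(2√(Dt)) = (128 − 167.713)/23.13 = -1.717; ½·erfc(-1.717) = 0.9924.
C = 22.2 × 0.9924 = 22.0 mg/L.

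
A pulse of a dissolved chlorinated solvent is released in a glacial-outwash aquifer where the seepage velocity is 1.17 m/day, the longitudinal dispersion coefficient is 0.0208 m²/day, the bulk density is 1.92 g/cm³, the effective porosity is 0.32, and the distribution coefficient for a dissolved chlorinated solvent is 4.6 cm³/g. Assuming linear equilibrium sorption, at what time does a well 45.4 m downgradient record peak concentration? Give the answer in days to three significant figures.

1110 days

Retardation factor R = 1 + ρ_b·K_d/n = 1 + 1.92 × 4.6/0.32 = 28.60.
Sorption retards both mechanisms: v_R = v/R = 0.04091 m/day, D_R = D/R = 0.0007273 m²/day.
Peak time from v_R²t² + 2D_R t − x² = 0: t = (√(D_R² + v_R²x²) − D_R)/v_R².
√(D_R² + v_R²x²) = √(0.0007273² + 0.04091² × 45.4²) = 1.857; v_R² = 0.001674.
t = (1.857 − 0.0007273)/0.001674 = 1110 days.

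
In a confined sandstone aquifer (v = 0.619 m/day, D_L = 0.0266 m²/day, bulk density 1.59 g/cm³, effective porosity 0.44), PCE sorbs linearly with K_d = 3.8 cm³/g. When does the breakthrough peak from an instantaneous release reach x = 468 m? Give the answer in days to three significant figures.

11100 days

Retardation factor R = 1 + ρ_b·K_d/n = 1 + 1.59 × 3.8/0.44 = 14.73.
Sorption retards both mechanisms: v_R = v/R = 0.04202 m/day, D_R = D/R = 0.001806 m²/day.
Peak time from v_R²t² + 2D_R t − x² = 0: t = (√(D_R² + v_R²x²) − D_R)/v_R².
√(D_R² + v_R²x²) = √(0.001806² + 0.04202² × 468²) = 19.67; v_R² = 0.001766.
t = (19.67 − 0.001806)/0.001766 = 11100 days.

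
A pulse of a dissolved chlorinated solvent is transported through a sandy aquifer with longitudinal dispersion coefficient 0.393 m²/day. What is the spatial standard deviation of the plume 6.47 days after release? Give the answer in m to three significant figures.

2.26 m

Dispersive spreading gives a Gaussian with σ² = 2Dt; advection only shifts the center.
σ = √(2 × 0.393 × 6.47) = 2.26 m.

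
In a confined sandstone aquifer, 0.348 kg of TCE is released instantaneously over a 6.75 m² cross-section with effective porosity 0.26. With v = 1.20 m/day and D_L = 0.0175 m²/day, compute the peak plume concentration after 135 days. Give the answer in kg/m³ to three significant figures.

0.0364 kg/m³

The peak of an instantaneous 1D plume sits at x = vt; there the Gaussian factor is 1 and C_max = M/(n_e·A·√(4πDt)), where n_e·A is the pore area the mass is dissolved in.
√(4πDt) = √(4π × 0.0175 × 135) = 5.449 m, so C_max = 0.348/(0.26 × 6.75 × 5.449) = 0.0364 kg/m³.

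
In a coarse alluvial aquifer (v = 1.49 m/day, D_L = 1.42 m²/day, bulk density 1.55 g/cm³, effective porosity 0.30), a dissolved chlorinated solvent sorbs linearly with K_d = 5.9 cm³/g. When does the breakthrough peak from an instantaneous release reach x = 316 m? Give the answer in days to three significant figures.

6660 days

Retardation factor R = 1 + ρ_b·K_d/n = 1 + 1.55 × 5.9/0.30 = 31.48.
Sorption retards both mechanisms: v_R = v/R = 0.04733 m/day, D_R = D/R = 0.04511 m²/day.
Peak time from v_R²t² + 2D_R t − x² = 0: t = (√(D_R² + v_R²x²) − D_R)/v_R².
√(D_R² + v_R²x²) = √(0.04511² + 0.04733² × 316²) = 14.96; v_R² = 0.002240.
t = (14.96 − 0.04511)/0.002240 = 6660 days.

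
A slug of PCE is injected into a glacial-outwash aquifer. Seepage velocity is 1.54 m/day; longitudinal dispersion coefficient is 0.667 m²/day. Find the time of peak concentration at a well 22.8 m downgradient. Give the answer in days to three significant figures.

14.5 days

For the 1D instantaneous-source solution, setting ∂C/∂t = 0 at fixed x gives v²t² + 2Dt − x² = 0, so t = (√(D² + v²x²) − D)/v².
√(D² + v²x²) = √(0.667² + 1.54² × 22.8²) = 35.12; v² = 2.3716.
t = (35.12 − 0.667)/2.3716 = 14.5 days (vs. the pure-advection estimate x/v = 14.8 d).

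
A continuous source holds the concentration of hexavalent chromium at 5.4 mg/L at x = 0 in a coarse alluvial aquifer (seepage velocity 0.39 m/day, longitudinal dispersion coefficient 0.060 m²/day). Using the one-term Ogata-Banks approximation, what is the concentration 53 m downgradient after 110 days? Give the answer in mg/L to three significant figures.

0.0147 mg/L

For a continuous step input, C/C₀ ≈ ½·erfc((x−vt)/(2√(Dt))).
vt = 0.39 × 110 = 42.9 m and 2√(Dt) = 2√(0.060 × 110) = 5.138 m.
Argument (x−vt)/(2√(Dt)) = (53 − 42.9)/5.138 = 1.966; ½·erfc(1.966) = 0.002715.
C = 5.4 × 0.002715 = 0.0147 mg/L.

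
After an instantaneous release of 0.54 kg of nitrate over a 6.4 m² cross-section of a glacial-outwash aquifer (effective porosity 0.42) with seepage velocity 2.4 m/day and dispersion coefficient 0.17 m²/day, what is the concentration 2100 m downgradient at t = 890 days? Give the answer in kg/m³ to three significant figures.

For an instantaneous plane source, C(x,t) = M/(n_e·A·√(4πDt)) · exp(−(x−vt)²/(4Dt)), with n_e·A the pore (flow) area.
Plume center vt = 2.4 × 890 = 2136 m, so the well at 2100 m is 36 m upgradient of the peak.
√(4πDt) = 43.60 m, giving peak height M/(n_e·A·√(4πDt)) = 0.54/(0.42 × 6.4 × 43.60) = 0.004608 kg/m³.
(x−vt)²/(4Dt) = (-36)²/(4 × 0.17 × 890) = 2.141; exp(−2.141) = 0.1175.
C = 0.004608 × 0.1175 = 0.000541 kg/m³.

0.000541 kg/m³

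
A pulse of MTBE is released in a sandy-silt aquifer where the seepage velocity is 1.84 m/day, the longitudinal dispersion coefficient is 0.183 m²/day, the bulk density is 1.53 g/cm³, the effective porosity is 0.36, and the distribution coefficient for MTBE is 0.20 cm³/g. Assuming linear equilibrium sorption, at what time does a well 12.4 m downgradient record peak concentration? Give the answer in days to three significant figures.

Retardation factor R = 1 + ρ_b·K_d/n = 1 + 1.53 × 0.20/0.36 = 1.850.
Sorption retards both mechanisms: v_R = v/R = 0.9946 m/day, D_R = D/R = 0.09892 m²/day.
Peak time from v_R²t² + 2D_R t − x² = 0: t = (√(D_R² + v_R²x²) − D_R)/v_R².
√(D_R² + v_R²x²) = √(0.09892² + 0.9946² × 12.4²) = 12.33; v_R² = 0.9892.
t = (12.33 − 0.09892)/0.9892 = 12.4 days.

12.4 days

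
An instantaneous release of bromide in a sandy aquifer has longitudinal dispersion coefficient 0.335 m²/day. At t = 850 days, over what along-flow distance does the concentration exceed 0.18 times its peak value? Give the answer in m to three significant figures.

88.4 m

The plume is Gaussian with σ = √(2Dt) = √(2 × 0.335 × 850) = 23.86 m.
C/C_peak = exp(−Δx²/(2σ²)) = 0.18 ⇒ Δx = σ·√(−2 ln 0.18) = 23.86 × 1.852 = 44.19 m.
Width = 2Δx = 88.4 m.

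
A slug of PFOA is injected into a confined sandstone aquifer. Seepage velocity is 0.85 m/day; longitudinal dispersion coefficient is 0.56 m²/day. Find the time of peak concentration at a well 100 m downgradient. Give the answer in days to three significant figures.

117 days

For the 1D instantaneous-source solution, setting ∂C/∂t = 0 at fixed x gives v²t² + 2Dt − x² = 0, so t = (√(D² + v²x²) − D)/v².
√(D² + v²x²) = √(0.56² + 0.85² × 100²) = 85.00; v² = 0.7225.
t = (85.00 − 0.56)/0.7225 = 117 days (vs. the pure-advection estimate x/v = 118 d).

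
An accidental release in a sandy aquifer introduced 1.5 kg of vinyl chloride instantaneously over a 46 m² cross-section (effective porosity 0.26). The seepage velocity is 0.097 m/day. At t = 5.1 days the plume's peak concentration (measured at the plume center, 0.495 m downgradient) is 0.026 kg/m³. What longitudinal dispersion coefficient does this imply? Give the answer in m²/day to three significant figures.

0.363 m²/day

At the plume center C_max = M/(n_e·A·√(4πDt)), so D = M²/(4πt·(n_e·A·C_max)²).
n_e·A·C_max = 0.26 × 46 × 0.026 = 0.3110 kg/m.
D = 1.5²/(4π × 5.1 × 0.3110²) = 0.363 m²/day.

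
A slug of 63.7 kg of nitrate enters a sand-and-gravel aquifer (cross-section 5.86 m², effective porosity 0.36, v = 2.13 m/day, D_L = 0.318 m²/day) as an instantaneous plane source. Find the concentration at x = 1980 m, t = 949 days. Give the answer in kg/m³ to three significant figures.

For an instantaneous plane source, C(x,t) = M/(n_e·A·√(4πDt)) · exp(−(x−vt)²/(4Dt)), with n_e·A the pore (flow) area.
Plume center vt = 2.13 × 949 = 2021.37 m, so the well at 1980 m is 41.37 m upgradient of the peak.
√(4πDt) = 61.58 m, giving peak height M/(n_e·A·√(4πDt)) = 63.7/(0.36 × 5.86 × 61.58) = 0.4903 kg/m³.
(x−vt)²/(4Dt) = (-41.37)²/(4 × 0.318 × 949) = 1.418; exp(−1.418) = 0.2422.
C = 0.4903 × 0.2422 = 0.119 kg/m³.

0.119 kg/m³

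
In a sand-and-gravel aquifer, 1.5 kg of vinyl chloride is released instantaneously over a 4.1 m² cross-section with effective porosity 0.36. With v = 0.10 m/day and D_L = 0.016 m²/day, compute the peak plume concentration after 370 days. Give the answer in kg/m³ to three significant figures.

0.118 kg/m³

The peak of an instantaneous 1D plume sits at x = vt; there the Gaussian factor is 1 and C_max = M/(n_e·A·√(4πDt)), where n_e·A is the pore area the mass is dissolved in.
√(4πDt) = √(4π × 0.016 × 370) = 8.625 m, so C_max = 1.5/(0.36 × 4.1 × 8.625) = 0.118 kg/m³.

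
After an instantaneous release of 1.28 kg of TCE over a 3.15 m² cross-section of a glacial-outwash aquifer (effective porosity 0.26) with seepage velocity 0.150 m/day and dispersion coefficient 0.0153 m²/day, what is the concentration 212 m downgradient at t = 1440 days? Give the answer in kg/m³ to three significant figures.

For an instantaneous plane source, C(x,t) = M/(n_e·A·√(4πDt)) · exp(−(x−vt)²/(4Dt)), with n_e·A the pore (flow) area.
Plume center vt = 0.150 × 1440 = 216 m, so the well at 212 m is 4 m upgradient of the peak.
√(4πDt) = 16.64 m, giving peak height M/(n_e·A·√(4πDt)) = 1.28/(0.26 × 3.15 × 16.64) = 0.09392 kg/m³.
(x−vt)²/(4Dt) = (-4)²/(4 × 0.0153 × 1440) = 0.1816; exp(−0.1816) = 0.8339.
C = 0.09392 × 0.8339 = 0.0783 kg/m³.

0.0783 kg/m³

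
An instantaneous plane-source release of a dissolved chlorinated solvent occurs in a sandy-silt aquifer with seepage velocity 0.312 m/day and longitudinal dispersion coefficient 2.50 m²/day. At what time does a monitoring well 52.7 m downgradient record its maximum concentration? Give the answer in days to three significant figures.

For the 1D instantaneous-source solution, setting ∂C/∂t = 0 at fixed x gives v²t² + 2Dt − x² = 0, so t = (√(D² + v²x²) − D)/v².
√(D² + v²x²) = √(2.50² + 0.312² × 52.7²) = 16.63; v² = 0.097344.
t = (16.63 − 2.50)/0.097344 = 145 days (vs. the pure-advection estimate x/v = 169 d).

145 days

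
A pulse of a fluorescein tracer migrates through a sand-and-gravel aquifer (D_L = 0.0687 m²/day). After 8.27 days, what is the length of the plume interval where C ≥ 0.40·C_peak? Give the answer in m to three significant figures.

2.89 m

The plume is Gaussian with σ = √(2Dt) = √(2 × 0.0687 × 8.27) = 1.066 m.
C/C_peak = exp(−Δx²/(2σ²)) = 0.40 ⇒ Δx = σ·√(−2 ln 0.40) = 1.066 × 1.354 = 1.443 m.
Width = 2Δx = 2.89 m.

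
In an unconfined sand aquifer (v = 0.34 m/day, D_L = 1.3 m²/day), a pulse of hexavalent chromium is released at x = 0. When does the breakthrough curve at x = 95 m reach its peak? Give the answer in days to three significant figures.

For the 1D instantaneous-source solution, setting ∂C/∂t = 0 at fixed x gives v²t² + 2Dt − x² = 0, so t = (√(D² + v²x²) − D)/v².
√(D² + v²x²) = √(1.3² + 0.34² × 95²) = 32.33; v² = 0.1156.
t = (32.33 − 1.3)/0.1156 = 268 days (vs. the pure-advection estimate x/v = 279 d).

268 days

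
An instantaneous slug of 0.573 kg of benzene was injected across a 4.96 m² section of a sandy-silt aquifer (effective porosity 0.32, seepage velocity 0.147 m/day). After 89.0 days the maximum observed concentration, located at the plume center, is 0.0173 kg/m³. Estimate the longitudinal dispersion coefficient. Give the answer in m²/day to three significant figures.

0.389 m²/day

At the plume center C_max = M/(n_e·A·√(4πDt)), so D = M²/(4πt·(n_e·A·C_max)²).
n_e·A·C_max = 0.32 × 4.96 × 0.0173 = 0.02746 kg/m.
D = 0.573²/(4π × 89.0 × 0.02746²) = 0.389 m²/day.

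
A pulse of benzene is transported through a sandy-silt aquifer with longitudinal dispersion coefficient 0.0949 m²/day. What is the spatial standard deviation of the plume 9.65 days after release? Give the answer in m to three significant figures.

1.35 m

Dispersive spreading gives a Gaussian with σ² = 2Dt; advection only shifts the center.
σ = √(2 × 0.0949 × 9.65) = 1.35 m.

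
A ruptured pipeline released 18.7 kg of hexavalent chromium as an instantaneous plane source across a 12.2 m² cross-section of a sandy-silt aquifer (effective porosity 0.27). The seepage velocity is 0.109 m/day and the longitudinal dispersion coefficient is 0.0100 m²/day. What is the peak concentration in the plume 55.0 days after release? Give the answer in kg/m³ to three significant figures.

The peak of an instantaneous 1D plume sits at x = vt; there the Gaussian factor is 1 and C_max = M/(n_e·A·√(4πDt)), where n_e·A is the pore area the mass is dissolved in.
√(4πDt) = √(4π × 0.0100 × 55.0) = 2.629 m, so C_max = 18.7/(0.27 × 12.2 × 2.629) = 2.16 kg/m³.

2.16 kg/m³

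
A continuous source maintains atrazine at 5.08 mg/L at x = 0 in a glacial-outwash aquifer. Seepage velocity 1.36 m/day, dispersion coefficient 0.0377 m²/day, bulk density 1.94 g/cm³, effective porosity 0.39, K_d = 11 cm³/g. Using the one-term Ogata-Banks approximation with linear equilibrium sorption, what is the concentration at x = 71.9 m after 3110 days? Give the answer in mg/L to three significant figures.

4.95 mg/L

Retardation factor R = 1 + ρ_b·K_d/n = 1 + 1.94 × 11/0.39 = 55.72.
Sorption retards both mechanisms: v_R = v/R = 0.02441 m/day, D_R = D/R = 0.0006766 m²/day.
v_R·t = 0.02441 × 3110 = 75.9151 m; 2√(D_R t) = 2.901 m; argument = (71.9 − 75.9151)/2.901 = -1.384.
C = C₀ × ½·erfc(-1.384) = 5.08 × 0.9748 = 4.95 mg/L.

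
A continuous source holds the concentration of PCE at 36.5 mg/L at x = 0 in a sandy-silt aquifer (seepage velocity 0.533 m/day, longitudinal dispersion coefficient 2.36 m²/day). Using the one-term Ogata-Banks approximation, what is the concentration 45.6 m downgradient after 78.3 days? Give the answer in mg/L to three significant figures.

For a continuous step input, C/C₀ ≈ ½·erfc((x−vt)/(2√(Dt))).
vt = 0.533 × 78.3 = 41.7339 m and 2√(Dt) = 2√(2.36 × 78.3) = 27.19 m.
Argument (x−vt)/(2√(Dt)) = (45.6 − 41.7339)/27.19 = 0.1422; ½·erfc(0.1422) = 0.4203.
C = 36.5 × 0.4203 = 15.3 mg/L.

15.3 mg/L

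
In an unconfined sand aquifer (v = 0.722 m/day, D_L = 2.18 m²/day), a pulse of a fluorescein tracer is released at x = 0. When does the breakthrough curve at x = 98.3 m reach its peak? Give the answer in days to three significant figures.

132 days

For the 1D instantaneous-source solution, setting ∂C/∂t = 0 at fixed x gives v²t² + 2Dt − x² = 0, so t = (√(D² + v²x²) − D)/v².
√(D² + v²x²) = √(2.18² + 0.722² × 98.3²) = 71.01; v² = 0.521284.
t = (71.01 − 2.18)/0.521284 = 132 days (vs. the pure-advection estimate x/v = 136 d).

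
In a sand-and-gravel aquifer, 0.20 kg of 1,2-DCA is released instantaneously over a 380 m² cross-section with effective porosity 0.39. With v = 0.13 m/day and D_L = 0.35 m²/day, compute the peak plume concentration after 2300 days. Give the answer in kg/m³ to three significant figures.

1.34e-05 kg/m³

The peak of an instantaneous 1D plume sits at x = vt; there the Gaussian factor is 1 and C_max = M/(n_e·A·√(4πDt)), where n_e·A is the pore area the mass is dissolved in.
√(4πDt) = √(4π × 0.35 × 2300) = 100.6 m, so C_max = 0.20/(0.39 × 380 × 100.6) = 1.34e-05 kg/m³.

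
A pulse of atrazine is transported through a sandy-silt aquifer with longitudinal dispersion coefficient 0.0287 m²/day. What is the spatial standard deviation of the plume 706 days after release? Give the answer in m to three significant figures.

6.37 m

Dispersive spreading gives a Gaussian with σ² = 2Dt; advection only shifts the center.
σ = √(2 × 0.0287 × 706) = 6.37 m.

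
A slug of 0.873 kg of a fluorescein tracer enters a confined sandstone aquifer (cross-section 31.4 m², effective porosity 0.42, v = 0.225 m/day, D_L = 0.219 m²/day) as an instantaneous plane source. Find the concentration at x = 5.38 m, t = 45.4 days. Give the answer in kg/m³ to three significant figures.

For an instantaneous plane source, C(x,t) = M/(n_e·A·√(4πDt)) · exp(−(x−vt)²/(4Dt)), with n_e·A the pore (flow) area.
Plume center vt = 0.225 × 45.4 = 10.215 m, so the well at 5.38 m is 4.835 m upgradient of the peak.
√(4πDt) = 11.18 m, giving peak height M/(n_e·A·√(4πDt)) = 0.873/(0.42 × 31.4 × 11.18) = 0.005921 kg/m³.
(x−vt)²/(4Dt) = (-4.835)²/(4 × 0.219 × 45.4) = 0.5878; exp(−0.5878) = 0.5555.
C = 0.005921 × 0.5555 = 0.00329 kg/m³.

0.00329 kg/m³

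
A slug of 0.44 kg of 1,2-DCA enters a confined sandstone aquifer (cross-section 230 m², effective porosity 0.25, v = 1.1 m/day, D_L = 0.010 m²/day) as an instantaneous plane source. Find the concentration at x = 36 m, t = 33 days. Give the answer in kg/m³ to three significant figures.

0.00351 kg/m³

For an instantaneous plane source, C(x,t) = M/(n_e·A·√(4πDt)) · exp(−(x−vt)²/(4Dt)), with n_e·A the pore (flow) area.
Plume center vt = 1.1 × 33 = 36.3 m, so the well at 36 m is 0.3 m upgradient of the peak.
√(4πDt) = 2.036 m, giving peak height M/(n_e·A·√(4πDt)) = 0.44/(0.25 × 230 × 2.036) = 0.003758 kg/m³.
(x−vt)²/(4Dt) = (-0.3)²/(4 × 0.010 × 33) = 0.06818; exp(−0.06818) = 0.9341.
C = 0.003758 × 0.9341 = 0.00351 kg/m³.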